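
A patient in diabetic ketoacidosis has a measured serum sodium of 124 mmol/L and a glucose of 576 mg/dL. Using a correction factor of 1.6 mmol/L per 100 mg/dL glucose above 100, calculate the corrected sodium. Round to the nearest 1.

Corrected Na = measured Na + 1.6 · (glucose − 100)/100
= 124 + 1.6 · (576 − 100)/100
= 124 + 7.6
= 131.6 mmol/L

132 mmol/L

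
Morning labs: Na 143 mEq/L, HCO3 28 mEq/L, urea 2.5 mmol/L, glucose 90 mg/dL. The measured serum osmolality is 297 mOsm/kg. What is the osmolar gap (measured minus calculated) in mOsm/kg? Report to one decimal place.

3.5 mOsm/kg

Calculated osmolality = 2·Na + glucose/18 + urea
= 2·143 + 90/18 + 2.5
= 286 + 5 + 2.50
= 293.5 mOsm/kg ≈ 293.5 mOsm/kg
Osmolar gap = measured − calculated = 297 − 293.5 = 3.5 mOsm/kg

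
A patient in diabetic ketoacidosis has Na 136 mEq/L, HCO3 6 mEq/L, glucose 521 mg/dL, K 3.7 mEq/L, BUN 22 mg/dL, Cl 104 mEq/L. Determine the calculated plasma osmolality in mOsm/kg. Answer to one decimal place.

308.8 mOsm/kg

Calculated osmolality = 2·Na + glucose/18 + BUN/2.8
= 2·136 + 521/18 + 22/2.8
= 272 + 28.94 + 7.86
= 308.8 mOsm/kg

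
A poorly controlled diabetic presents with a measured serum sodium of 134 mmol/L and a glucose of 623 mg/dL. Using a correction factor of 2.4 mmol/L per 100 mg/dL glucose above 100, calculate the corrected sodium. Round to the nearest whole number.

147 mmol/L

Corrected Na = measured Na + 2.4 · (glucose − 100)/100
= 134 + 2.4 · (623 − 100)/100
= 134 + 12.6
= 146.6 mmol/L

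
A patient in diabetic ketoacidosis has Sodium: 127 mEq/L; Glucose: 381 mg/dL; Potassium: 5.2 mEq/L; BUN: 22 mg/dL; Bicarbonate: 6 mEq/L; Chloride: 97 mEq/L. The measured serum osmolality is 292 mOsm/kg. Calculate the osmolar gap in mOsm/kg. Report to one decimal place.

9.0 mOsm/kg

Calculated osmolality = 2·Na + glucose/18 + BUN/2.8
= 2·127 + 381/18 + 22/2.8
= 254 + 21.17 + 7.86
= 283.03 mOsm/kg ≈ 283.0 mOsm/kg
Osmolar gap = measured − calculated = 292 − 283.0 = 9.0 mOsm/kg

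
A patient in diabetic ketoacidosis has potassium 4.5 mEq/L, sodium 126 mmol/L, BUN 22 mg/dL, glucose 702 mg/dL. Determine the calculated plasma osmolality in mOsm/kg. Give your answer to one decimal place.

298.9 mOsm/kg

Calculated osmolality = 2·Na + glucose/18 + BUN/2.8
= 2·126 + 702/18 + 22/2.8
= 252 + 39 + 7.86
= 298.86 mOsm/kg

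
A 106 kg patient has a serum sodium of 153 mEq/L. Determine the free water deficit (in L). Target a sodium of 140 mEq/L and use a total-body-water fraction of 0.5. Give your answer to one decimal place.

4.9 L

TBW = 0.5 · 106 = 53 L
Free water deficit = TBW · (Na/140 − 1)
= 53 · (153/140 − 1)
= 53 · 0.0929
= 4.92 L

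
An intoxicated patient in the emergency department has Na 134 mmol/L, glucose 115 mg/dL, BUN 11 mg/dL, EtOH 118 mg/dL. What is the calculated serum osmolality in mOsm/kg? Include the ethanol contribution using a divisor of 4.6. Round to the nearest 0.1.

Calculated osmolality = 2·Na + glucose/18 + BUN/2.8 + ethanol/4.6
= 2·134 + 115/18 + 11/2.8 + 118/4.6
= 268 + 6.39 + 3.93 + 25.65
= 303.97 mOsm/kg

304.0 mOsm/kg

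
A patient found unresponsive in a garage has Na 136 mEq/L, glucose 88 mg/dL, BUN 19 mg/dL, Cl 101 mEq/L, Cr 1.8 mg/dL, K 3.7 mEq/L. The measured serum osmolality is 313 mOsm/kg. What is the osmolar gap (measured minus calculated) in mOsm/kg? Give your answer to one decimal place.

29.3 mOsm/kg

Calculated osmolality = 2·Na + glucose/18 + BUN/2.8
= 2·136 + 88/18 + 19/2.8
= 272 + 4.89 + 6.79
= 283.68 mOsm/kg ≈ 283.7 mOsm/kg
Osmolar gap = measured − calculated = 313 − 283.7 = 29.3 mOsm/kg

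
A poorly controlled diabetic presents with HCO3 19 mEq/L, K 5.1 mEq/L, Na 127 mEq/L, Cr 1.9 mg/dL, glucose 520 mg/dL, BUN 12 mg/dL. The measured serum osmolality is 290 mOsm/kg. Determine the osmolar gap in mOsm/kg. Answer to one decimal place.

Calculated osmolality = 2·Na + glucose/18 + BUN/2.8
= 2·127 + 520/18 + 12/2.8
= 254 + 28.89 + 4.29
= 287.18 mOsm/kg ≈ 287.2 mOsm/kg
Osmolar gap = measured − calculated = 290 − 287.2 = 2.8 mOsm/kg

2.8 mOsm/kg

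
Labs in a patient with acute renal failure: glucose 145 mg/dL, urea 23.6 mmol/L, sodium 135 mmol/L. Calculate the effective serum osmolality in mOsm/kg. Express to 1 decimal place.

Effective osmolality excludes urea (freely permeant across cell membranes):
2·Na + glucose/18
= 2·135 + 145/18
= 270 + 8.06
= 278.06 mOsm/kg

278.1 mOsm/kg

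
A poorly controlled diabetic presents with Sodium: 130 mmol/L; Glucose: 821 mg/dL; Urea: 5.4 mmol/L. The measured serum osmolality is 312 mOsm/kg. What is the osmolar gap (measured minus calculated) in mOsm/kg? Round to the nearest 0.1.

Calculated osmolality = 2·Na + glucose/18 + urea
= 2·130 + 821/18 + 5.4
= 260 + 45.61 + 5.40
= 311.01 mOsm/kg ≈ 311.0 mOsm/kg
Osmolar gap = measured − calculated = 312 − 311.0 = 1.0 mOsm/kg

1.0 mOsm/kg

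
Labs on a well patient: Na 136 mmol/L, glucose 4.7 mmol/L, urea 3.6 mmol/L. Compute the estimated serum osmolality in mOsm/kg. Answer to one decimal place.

280.3 mOsm/kg

Calculated osmolality = 2·Na + glucose + urea
= 2·136 + 4.7 + 3.6
= 272 + 4.70 + 3.60
= 280.3 mOsm/kg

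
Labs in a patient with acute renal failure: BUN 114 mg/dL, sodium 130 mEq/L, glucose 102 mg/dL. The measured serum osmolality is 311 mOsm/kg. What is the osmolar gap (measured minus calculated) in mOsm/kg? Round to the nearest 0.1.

4.6 mOsm/kg

Calculated osmolality = 2·Na + glucose/18 + BUN/2.8
= 2·130 + 102/18 + 114/2.8
= 260 + 5.67 + 40.71
= 306.38 mOsm/kg ≈ 306.4 mOsm/kg
Osmolar gap = measured − calculated = 311 − 306.4 = 4.6 mOsm/kg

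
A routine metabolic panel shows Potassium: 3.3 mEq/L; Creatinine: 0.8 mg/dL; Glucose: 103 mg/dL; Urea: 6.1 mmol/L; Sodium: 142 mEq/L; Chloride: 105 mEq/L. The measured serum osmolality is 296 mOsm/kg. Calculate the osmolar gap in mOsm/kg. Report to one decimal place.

Calculated osmolality = 2·Na + glucose/18 + urea
= 2·142 + 103/18 + 6.1
= 284 + 5.72 + 6.10
= 295.82 mOsm/kg ≈ 295.8 mOsm/kg
Osmolar gap = measured − calculated = 296 − 295.8 = 0.2 mOsm/kg

0.2 mOsm/kg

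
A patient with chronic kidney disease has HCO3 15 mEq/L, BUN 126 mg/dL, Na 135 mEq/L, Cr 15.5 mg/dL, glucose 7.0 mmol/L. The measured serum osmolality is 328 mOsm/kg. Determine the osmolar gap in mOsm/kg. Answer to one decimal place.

Calculated osmolality = 2·Na + glucose + BUN/2.8
= 2·135 + 7 + 126/2.8
= 270 + 7 + 45
= 322 mOsm/kg ≈ 322.0 mOsm/kg
Osmolar gap = measured − calculated = 328 − 322.0 = 6.0 mOsm/kg

6.0 mOsm/kg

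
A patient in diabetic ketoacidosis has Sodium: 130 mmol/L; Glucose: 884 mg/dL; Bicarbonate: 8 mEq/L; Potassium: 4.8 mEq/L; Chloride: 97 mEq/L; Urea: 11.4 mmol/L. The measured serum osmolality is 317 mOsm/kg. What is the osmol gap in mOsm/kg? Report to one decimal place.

-3.5 mOsm/kg

Calculated osmolality = 2·Na + glucose/18 + urea
= 2·130 + 884/18 + 11.4
= 260 + 49.11 + 11.40
= 320.51 mOsm/kg ≈ 320.5 mOsm/kg
Osmolar gap = measured − calculated = 317 − 320.5 = -3.5 mOsm/kg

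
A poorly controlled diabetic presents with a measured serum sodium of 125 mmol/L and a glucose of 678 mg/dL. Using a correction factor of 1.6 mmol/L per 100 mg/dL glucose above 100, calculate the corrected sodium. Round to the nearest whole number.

134 mmol/L

Corrected Na = measured Na + 1.6 · (glucose − 100)/100
= 125 + 1.6 · (678 − 100)/100
= 125 + 9.2
= 134.2 mmol/L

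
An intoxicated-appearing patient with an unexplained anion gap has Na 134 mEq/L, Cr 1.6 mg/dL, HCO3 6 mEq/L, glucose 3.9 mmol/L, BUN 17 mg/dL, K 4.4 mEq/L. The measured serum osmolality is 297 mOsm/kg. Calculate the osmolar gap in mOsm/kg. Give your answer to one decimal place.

19.0 mOsm/kg

Calculated osmolality = 2·Na + glucose + BUN/2.8
= 2·134 + 3.9 + 17/2.8
= 268 + 3.90 + 6.07
= 277.97 mOsm/kg ≈ 278.0 mOsm/kg
Osmolar gap = measured − calculated = 297 − 278.0 = 19.0 mOsm/kg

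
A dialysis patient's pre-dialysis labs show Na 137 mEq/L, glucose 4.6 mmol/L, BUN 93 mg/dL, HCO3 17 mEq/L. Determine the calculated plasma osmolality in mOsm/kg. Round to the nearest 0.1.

311.8 mOsm/kg

Calculated osmolality = 2·Na + glucose + BUN/2.8
= 2·137 + 4.6 + 93/2.8
= 274 + 4.60 + 33.21
= 311.81 mOsm/kg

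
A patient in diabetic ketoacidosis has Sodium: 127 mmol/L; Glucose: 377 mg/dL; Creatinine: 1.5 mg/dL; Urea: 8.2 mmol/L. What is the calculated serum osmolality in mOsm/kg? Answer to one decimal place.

Calculated osmolality = 2·Na + glucose/18 + urea
= 2·127 + 377/18 + 8.2
= 254 + 20.94 + 8.20
= 283.14 mOsm/kg

283.1 mOsm/kg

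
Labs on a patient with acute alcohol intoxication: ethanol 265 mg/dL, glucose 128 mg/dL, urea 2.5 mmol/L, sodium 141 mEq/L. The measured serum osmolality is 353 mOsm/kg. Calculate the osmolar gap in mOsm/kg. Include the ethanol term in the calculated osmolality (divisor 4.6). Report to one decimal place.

3.8 mOsm/kg

Calculated osmolality = 2·Na + glucose/18 + urea + ethanol/4.6
= 2·141 + 128/18 + 2.5 + 265/4.6
= 282 + 7.11 + 2.50 + 57.61
= 349.22 mOsm/kg ≈ 349.2 mOsm/kg
Osmolar gap = measured − calculated = 353 − 349.2 = 3.8 mOsm/kg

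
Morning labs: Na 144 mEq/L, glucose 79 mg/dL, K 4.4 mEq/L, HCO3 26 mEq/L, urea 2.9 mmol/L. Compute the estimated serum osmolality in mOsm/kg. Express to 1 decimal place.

295.3 mOsm/kg

Calculated osmolality = 2·Na + glucose/18 + urea
= 2·144 + 79/18 + 2.9
= 288 + 4.39 + 2.90
= 295.29 mOsm/kg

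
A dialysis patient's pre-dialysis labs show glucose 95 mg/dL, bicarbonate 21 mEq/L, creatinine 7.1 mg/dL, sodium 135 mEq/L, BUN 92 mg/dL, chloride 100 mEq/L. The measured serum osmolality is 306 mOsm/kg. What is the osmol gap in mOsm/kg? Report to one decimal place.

Calculated osmolality = 2·Na + glucose/18 + BUN/2.8
= 2·135 + 95/18 + 92/2.8
= 270 + 5.28 + 32.86
= 308.14 mOsm/kg ≈ 308.1 mOsm/kg
Osmolar gap = measured − calculated = 306 − 308.1 = -2.1 mOsm/kg

-2.1 mOsm/kg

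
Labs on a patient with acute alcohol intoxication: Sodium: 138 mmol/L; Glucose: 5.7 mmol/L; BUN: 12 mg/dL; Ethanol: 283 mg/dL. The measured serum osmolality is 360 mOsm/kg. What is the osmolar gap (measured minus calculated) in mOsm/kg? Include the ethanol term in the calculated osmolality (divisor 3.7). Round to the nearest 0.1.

Calculated osmolality = 2·Na + glucose + BUN/2.8 + ethanol/3.7
= 2·138 + 5.7 + 12/2.8 + 283/3.7
= 276 + 5.70 + 4.29 + 76.49
= 362.48 mOsm/kg ≈ 362.5 mOsm/kg
Osmolar gap = measured − calculated = 360 − 362.5 = -2.5 mOsm/kg

-2.5 mOsm/kg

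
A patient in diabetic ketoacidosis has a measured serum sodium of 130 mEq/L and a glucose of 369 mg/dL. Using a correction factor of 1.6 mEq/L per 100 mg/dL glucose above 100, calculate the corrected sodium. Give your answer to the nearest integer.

134 mEq/L

Corrected Na = measured Na + 1.6 · (glucose − 100)/100
= 130 + 1.6 · (369 − 100)/100
= 130 + 4.3
= 134.3 mEq/L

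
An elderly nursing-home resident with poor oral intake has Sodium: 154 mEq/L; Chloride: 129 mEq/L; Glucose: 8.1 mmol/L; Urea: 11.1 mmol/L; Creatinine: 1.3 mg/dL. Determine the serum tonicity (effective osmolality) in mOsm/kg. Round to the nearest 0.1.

316.1 mOsm/kg

Effective osmolality excludes urea (freely permeant across cell membranes):
2·Na + glucose
= 2·154 + 8.1
= 308 + 8.1
= 316.1 mOsm/kg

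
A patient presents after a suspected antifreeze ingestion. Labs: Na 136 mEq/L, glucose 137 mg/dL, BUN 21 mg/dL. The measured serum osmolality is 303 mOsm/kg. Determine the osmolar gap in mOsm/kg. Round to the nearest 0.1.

15.9 mOsm/kg

Calculated osmolality = 2·Na + glucose/18 + BUN/2.8
= 2·136 + 137/18 + 21/2.8
= 272 + 7.61 + 7.50
= 287.11 mOsm/kg ≈ 287.1 mOsm/kg
Osmolar gap = measured − calculated = 303 − 287.1 = 15.9 mOsm/kg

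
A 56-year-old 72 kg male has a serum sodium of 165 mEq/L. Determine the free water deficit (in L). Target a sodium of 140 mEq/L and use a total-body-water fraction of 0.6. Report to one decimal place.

7.7 L

TBW = 0.6 · 72 = 43.2 L
Free water deficit = TBW · (Na/140 − 1)
= 43.2 · (165/140 − 1)
= 43.2 · 0.1786
= 7.72 L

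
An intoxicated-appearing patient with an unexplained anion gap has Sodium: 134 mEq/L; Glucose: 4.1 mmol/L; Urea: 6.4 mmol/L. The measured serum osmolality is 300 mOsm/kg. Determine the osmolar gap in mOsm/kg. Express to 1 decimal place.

Calculated osmolality = 2·Na + glucose + urea
= 2·134 + 4.1 + 6.4
= 268 + 4.10 + 6.40
= 278.5 mOsm/kg ≈ 278.5 mOsm/kg
Osmolar gap = measured − calculated = 300 − 278.5 = 21.5 mOsm/kg

21.5 mOsm/kg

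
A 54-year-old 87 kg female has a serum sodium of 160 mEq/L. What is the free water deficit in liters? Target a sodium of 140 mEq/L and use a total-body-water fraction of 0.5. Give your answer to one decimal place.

6.2 L

TBW = 0.5 · 87 = 43.5 L
Free water deficit = TBW · (Na/140 − 1)
= 43.5 · (160/140 − 1)
= 43.5 · 0.1429
= 6.22 L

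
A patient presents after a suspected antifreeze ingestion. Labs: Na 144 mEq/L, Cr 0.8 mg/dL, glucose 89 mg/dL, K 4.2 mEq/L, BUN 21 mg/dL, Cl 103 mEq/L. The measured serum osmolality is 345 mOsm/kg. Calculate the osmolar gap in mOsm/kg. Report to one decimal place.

Calculated osmolality = 2·Na + glucose/18 + BUN/2.8
= 2·144 + 89/18 + 21/2.8
= 288 + 4.94 + 7.50
= 300.44 mOsm/kg ≈ 300.4 mOsm/kg
Osmolar gap = measured − calculated = 345 − 300.4 = 44.6 mOsm/kg

44.6 mOsm/kg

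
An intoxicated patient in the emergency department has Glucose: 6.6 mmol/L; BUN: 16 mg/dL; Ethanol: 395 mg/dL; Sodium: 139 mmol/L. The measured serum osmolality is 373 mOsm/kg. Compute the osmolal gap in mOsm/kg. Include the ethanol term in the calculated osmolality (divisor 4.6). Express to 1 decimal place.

-3.2 mOsm/kg

Calculated osmolality = 2·Na + glucose + BUN/2.8 + ethanol/4.6
= 2·139 + 6.6 + 16/2.8 + 395/4.6
= 278 + 6.60 + 5.71 + 85.87
= 376.18 mOsm/kg ≈ 376.2 mOsm/kg
Osmolar gap = measured − calculated = 373 − 376.2 = -3.2 mOsm/kg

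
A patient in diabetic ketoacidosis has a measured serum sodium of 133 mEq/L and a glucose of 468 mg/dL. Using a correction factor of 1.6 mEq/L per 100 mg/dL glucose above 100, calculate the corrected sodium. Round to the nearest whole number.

Corrected Na = measured Na + 1.6 · (glucose − 100)/100
= 133 + 1.6 · (468 − 100)/100
= 133 + 5.9
= 138.9 mEq/L

139 mEq/L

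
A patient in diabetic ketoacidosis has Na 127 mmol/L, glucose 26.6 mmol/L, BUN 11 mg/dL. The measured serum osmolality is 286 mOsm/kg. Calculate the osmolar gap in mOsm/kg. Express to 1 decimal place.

Calculated osmolality = 2·Na + glucose + BUN/2.8
= 2·127 + 26.6 + 11/2.8
= 254 + 26.60 + 3.93
= 284.53 mOsm/kg ≈ 284.5 mOsm/kg
Osmolar gap = measured − calculated = 286 − 284.5 = 1.5 mOsm/kg

1.5 mOsm/kg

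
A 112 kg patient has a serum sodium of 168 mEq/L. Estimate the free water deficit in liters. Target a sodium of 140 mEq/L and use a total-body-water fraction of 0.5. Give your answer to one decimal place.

TBW = 0.5 · 112 = 56 L
Free water deficit = TBW · (Na/140 − 1)
= 56 · (168/140 − 1)
= 56 · 0.2
= 11.2 L

11.2 L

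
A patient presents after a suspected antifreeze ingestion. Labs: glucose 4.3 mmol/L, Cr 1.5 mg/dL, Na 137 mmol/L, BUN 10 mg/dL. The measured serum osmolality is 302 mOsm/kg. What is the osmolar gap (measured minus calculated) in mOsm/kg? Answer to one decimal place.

20.1 mOsm/kg

Calculated osmolality = 2·Na + glucose + BUN/2.8
= 2·137 + 4.3 + 10/2.8
= 274 + 4.30 + 3.57
= 281.87 mOsm/kg ≈ 281.9 mOsm/kg
Osmolar gap = measured − calculated = 302 − 281.9 = 20.1 mOsm/kg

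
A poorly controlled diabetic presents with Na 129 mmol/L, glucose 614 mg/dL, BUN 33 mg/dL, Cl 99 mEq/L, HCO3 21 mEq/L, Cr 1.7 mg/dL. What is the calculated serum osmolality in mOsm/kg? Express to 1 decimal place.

303.9 mOsm/kg

Calculated osmolality = 2·Na + glucose/18 + BUN/2.8
= 2·129 + 614/18 + 33/2.8
= 258 + 34.11 + 11.79
= 303.9 mOsm/kg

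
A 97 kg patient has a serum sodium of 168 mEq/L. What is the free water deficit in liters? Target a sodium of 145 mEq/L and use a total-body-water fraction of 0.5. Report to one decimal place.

7.7 L

TBW = 0.5 · 97 = 48.5 L
Free water deficit = TBW · (Na/145 − 1)
= 48.5 · (168/145 − 1)
= 48.5 · 0.1586
= 7.69 L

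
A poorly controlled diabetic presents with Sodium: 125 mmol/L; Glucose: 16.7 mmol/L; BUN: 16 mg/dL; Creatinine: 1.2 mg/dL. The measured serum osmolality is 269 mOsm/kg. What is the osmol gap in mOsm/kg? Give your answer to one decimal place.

Calculated osmolality = 2·Na + glucose + BUN/2.8
= 2·125 + 16.7 + 16/2.8
= 250 + 16.70 + 5.71
= 272.41 mOsm/kg ≈ 272.4 mOsm/kg
Osmolar gap = measured − calculated = 269 − 272.4 = -3.4 mOsm/kg

-3.4 mOsm/kg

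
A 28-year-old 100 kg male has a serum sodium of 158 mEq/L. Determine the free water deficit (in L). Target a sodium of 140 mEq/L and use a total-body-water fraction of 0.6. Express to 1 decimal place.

TBW = 0.6 · 100 = 60 L
Free water deficit = TBW · (Na/140 − 1)
= 60 · (158/140 − 1)
= 60 · 0.1286
= 7.72 L

7.7 L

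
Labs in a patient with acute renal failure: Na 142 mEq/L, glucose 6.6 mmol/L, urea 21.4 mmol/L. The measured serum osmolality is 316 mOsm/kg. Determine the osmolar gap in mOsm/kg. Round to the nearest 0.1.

Calculated osmolality = 2·Na + glucose + urea
= 2·142 + 6.6 + 21.4
= 284 + 6.60 + 21.40
= 312 mOsm/kg ≈ 312.0 mOsm/kg
Osmolar gap = measured − calculated = 316 − 312.0 = 4.0 mOsm/kg

4.0 mOsm/kg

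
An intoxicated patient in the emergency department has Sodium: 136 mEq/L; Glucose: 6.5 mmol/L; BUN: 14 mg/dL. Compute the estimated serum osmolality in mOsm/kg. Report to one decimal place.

283.5 mOsm/kg

Calculated osmolality = 2·Na + glucose + BUN/2.8
= 2·136 + 6.5 + 14/2.8
= 272 + 6.50 + 5
= 283.5 mOsm/kg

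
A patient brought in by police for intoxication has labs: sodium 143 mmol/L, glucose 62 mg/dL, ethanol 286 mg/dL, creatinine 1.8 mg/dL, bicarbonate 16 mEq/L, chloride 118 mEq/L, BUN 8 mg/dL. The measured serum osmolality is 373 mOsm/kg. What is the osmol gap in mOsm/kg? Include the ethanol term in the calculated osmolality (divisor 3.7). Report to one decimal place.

3.4 mOsm/kg

Calculated osmolality = 2·Na + glucose/18 + BUN/2.8 + ethanol/3.7
= 2·143 + 62/18 + 8/2.8 + 286/3.7
= 286 + 3.44 + 2.86 + 77.30
= 369.6 mOsm/kg ≈ 369.6 mOsm/kg
Osmolar gap = measured − calculated = 373 − 369.6 = 3.4 mOsm/kg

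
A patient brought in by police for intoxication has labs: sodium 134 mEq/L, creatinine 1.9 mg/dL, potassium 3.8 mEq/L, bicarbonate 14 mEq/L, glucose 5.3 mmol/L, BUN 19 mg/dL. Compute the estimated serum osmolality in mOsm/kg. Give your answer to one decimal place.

Calculated osmolality = 2·Na + glucose + BUN/2.8
= 2·134 + 5.3 + 19/2.8
= 268 + 5.30 + 6.79
= 280.09 mOsm/kg

280.1 mOsm/kg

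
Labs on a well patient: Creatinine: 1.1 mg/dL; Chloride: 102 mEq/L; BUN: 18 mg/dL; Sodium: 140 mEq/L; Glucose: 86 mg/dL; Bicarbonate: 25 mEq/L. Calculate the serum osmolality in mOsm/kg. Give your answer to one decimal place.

Calculated osmolality = 2·Na + glucose/18 + BUN/2.8
= 2·140 + 86/18 + 18/2.8
= 280 + 4.78 + 6.43
= 291.21 mOsm/kg

291.2 mOsm/kg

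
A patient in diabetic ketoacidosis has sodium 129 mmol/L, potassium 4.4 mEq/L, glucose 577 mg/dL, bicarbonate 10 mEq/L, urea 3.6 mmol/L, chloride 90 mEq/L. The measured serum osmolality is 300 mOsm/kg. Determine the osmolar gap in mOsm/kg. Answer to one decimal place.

Calculated osmolality = 2·Na + glucose/18 + urea
= 2·129 + 577/18 + 3.6
= 258 + 32.06 + 3.60
= 293.66 mOsm/kg ≈ 293.7 mOsm/kg
Osmolar gap = measured − calculated = 300 − 293.7 = 6.3 mOsm/kg

6.3 mOsm/kg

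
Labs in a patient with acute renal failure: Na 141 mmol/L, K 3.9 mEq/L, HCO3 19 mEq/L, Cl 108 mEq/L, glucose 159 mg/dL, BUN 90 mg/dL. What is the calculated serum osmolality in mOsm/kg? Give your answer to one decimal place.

323.0 mOsm/kg

Calculated osmolality = 2·Na + glucose/18 + BUN/2.8
= 2·141 + 159/18 + 90/2.8
= 282 + 8.83 + 32.14
= 322.97 mOsm/kg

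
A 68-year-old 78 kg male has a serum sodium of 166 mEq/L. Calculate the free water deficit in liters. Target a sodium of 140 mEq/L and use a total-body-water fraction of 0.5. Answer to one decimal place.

TBW = 0.5 · 78 = 39 L
Free water deficit = TBW · (Na/140 − 1)
= 39 · (166/140 − 1)
= 39 · 0.1857
= 7.24 L

7.2 L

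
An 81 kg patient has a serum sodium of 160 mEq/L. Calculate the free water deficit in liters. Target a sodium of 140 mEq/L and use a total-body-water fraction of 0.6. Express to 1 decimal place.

6.9 L

TBW = 0.6 · 81 = 48.6 L
Free water deficit = TBW · (Na/140 − 1)
= 48.6 · (160/140 − 1)
= 48.6 · 0.1429
= 6.94 L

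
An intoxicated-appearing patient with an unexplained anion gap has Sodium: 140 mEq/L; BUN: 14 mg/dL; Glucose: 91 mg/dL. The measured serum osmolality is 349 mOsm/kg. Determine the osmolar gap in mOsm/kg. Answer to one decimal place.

58.9 mOsm/kg

Calculated osmolality = 2·Na + glucose/18 + BUN/2.8
= 2·140 + 91/18 + 14/2.8
= 280 + 5.06 + 5
= 290.06 mOsm/kg ≈ 290.1 mOsm/kg
Osmolar gap = measured − calculated = 349 − 290.1 = 58.9 mOsm/kg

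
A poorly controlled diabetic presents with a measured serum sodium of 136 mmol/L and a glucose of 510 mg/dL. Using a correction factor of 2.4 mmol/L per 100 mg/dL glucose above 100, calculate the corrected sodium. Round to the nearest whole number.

Corrected Na = measured Na + 2.4 · (glucose − 100)/100
= 136 + 2.4 · (510 − 100)/100
= 136 + 9.8
= 145.8 mmol/L

146 mmol/L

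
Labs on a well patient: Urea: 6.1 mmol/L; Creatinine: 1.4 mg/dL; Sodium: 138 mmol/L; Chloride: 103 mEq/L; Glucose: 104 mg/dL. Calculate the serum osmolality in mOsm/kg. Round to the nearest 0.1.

Calculated osmolality = 2·Na + glucose/18 + urea
= 2·138 + 104/18 + 6.1
= 276 + 5.78 + 6.10
= 287.88 mOsm/kg

287.9 mOsm/kg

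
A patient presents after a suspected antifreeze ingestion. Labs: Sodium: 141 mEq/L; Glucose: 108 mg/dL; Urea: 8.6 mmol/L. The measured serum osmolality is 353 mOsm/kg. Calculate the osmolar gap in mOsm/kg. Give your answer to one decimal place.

Calculated osmolality = 2·Na + glucose/18 + urea
= 2·141 + 108/18 + 8.6
= 282 + 6 + 8.60
= 296.6 mOsm/kg ≈ 296.6 mOsm/kg
Osmolar gap = measured − calculated = 353 − 296.6 = 56.4 mOsm/kg

56.4 mOsm/kg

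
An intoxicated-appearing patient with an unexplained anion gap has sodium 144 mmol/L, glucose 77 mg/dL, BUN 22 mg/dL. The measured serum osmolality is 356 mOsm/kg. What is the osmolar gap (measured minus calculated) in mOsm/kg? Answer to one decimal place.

55.9 mOsm/kg

Calculated osmolality = 2·Na + glucose/18 + BUN/2.8
= 2·144 + 77/18 + 22/2.8
= 288 + 4.28 + 7.86
= 300.14 mOsm/kg ≈ 300.1 mOsm/kg
Osmolar gap = measured − calculated = 356 − 300.1 = 55.9 mOsm/kg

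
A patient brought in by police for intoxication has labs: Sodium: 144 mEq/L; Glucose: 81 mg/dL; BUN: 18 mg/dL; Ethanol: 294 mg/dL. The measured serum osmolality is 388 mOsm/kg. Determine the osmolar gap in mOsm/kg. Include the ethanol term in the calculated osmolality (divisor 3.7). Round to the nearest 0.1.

9.6 mOsm/kg

Calculated osmolality = 2·Na + glucose/18 + BUN/2.8 + ethanol/3.7
= 2·144 + 81/18 + 18/2.8 + 294/3.7
= 288 + 4.50 + 6.43 + 79.46
= 378.39 mOsm/kg ≈ 378.4 mOsm/kg
Osmolar gap = measured − calculated = 388 − 378.4 = 9.6 mOsm/kg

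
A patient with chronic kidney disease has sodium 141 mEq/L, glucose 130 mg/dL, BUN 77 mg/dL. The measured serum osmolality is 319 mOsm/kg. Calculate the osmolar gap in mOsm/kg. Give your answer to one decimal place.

2.3 mOsm/kg

Calculated osmolality = 2·Na + glucose/18 + BUN/2.8
= 2·141 + 130/18 + 77/2.8
= 282 + 7.22 + 27.50
= 316.72 mOsm/kg ≈ 316.7 mOsm/kg
Osmolar gap = measured − calculated = 319 − 316.7 = 2.3 mOsm/kg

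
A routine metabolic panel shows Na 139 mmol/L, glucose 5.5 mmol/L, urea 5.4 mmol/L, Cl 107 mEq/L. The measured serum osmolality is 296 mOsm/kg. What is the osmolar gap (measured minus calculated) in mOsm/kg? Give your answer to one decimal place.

Calculated osmolality = 2·Na + glucose + urea
= 2·139 + 5.5 + 5.4
= 278 + 5.50 + 5.40
= 288.9 mOsm/kg ≈ 288.9 mOsm/kg
Osmolar gap = measured − calculated = 296 − 288.9 = 7.1 mOsm/kg

7.1 mOsm/kg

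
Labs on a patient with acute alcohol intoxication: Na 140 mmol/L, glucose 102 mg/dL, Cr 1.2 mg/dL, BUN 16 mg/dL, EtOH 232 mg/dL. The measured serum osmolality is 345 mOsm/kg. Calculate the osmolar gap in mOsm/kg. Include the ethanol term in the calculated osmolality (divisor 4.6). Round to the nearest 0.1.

3.2 mOsm/kg

Calculated osmolality = 2·Na + glucose/18 + BUN/2.8 + ethanol/4.6
= 2·140 + 102/18 + 16/2.8 + 232/4.6
= 280 + 5.67 + 5.71 + 50.43
= 341.81 mOsm/kg ≈ 341.8 mOsm/kg
Osmolar gap = measured − calculated = 345 − 341.8 = 3.2 mOsm/kg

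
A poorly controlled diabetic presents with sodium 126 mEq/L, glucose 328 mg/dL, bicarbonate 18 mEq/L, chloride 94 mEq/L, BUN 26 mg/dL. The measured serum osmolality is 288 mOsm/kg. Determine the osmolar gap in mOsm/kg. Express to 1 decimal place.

8.5 mOsm/kg

Calculated osmolality = 2·Na + glucose/18 + BUN/2.8
= 2·126 + 328/18 + 26/2.8
= 252 + 18.22 + 9.29
= 279.51 mOsm/kg ≈ 279.5 mOsm/kg
Osmolar gap = measured − calculated = 288 − 279.5 = 8.5 mOsm/kg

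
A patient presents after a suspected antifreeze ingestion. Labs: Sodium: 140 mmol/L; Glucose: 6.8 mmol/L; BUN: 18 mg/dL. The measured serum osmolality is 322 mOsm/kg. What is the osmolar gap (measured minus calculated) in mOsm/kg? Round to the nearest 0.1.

28.8 mOsm/kg

Calculated osmolality = 2·Na + glucose + BUN/2.8
= 2·140 + 6.8 + 18/2.8
= 280 + 6.80 + 6.43
= 293.23 mOsm/kg ≈ 293.2 mOsm/kg
Osmolar gap = measured − calculated = 322 − 293.2 = 28.8 mOsm/kg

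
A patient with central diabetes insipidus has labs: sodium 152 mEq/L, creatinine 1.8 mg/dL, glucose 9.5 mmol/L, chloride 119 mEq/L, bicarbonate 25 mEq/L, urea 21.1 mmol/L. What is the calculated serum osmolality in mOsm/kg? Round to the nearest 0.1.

Calculated osmolality = 2·Na + glucose + urea
= 2·152 + 9.5 + 21.1
= 304 + 9.50 + 21.10
= 334.6 mOsm/kg

334.6 mOsm/kg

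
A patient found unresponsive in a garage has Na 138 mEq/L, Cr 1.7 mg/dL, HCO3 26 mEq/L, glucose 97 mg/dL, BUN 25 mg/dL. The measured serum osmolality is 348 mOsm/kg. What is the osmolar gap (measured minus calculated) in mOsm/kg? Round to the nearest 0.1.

57.7 mOsm/kg

Calculated osmolality = 2·Na + glucose/18 + BUN/2.8
= 2·138 + 97/18 + 25/2.8
= 276 + 5.39 + 8.93
= 290.32 mOsm/kg ≈ 290.3 mOsm/kg
Osmolar gap = measured − calculated = 348 − 290.3 = 57.7 mOsm/kg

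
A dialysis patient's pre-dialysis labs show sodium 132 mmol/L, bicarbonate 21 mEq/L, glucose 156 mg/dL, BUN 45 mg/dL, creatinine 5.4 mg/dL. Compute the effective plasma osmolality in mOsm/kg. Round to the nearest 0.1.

Effective osmolality excludes urea (freely permeant across cell membranes):
2·Na + glucose/18
= 2·132 + 156/18
= 264 + 8.67
= 272.67 mOsm/kg

272.7 mOsm/kg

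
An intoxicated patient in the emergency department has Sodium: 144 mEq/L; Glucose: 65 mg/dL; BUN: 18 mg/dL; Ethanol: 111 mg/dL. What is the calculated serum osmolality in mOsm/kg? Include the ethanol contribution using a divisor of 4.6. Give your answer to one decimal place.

322.2 mOsm/kg

Calculated osmolality = 2·Na + glucose/18 + BUN/2.8 + ethanol/4.6
= 2·144 + 65/18 + 18/2.8 + 111/4.6
= 288 + 3.61 + 6.43 + 24.13
= 322.17 mOsm/kg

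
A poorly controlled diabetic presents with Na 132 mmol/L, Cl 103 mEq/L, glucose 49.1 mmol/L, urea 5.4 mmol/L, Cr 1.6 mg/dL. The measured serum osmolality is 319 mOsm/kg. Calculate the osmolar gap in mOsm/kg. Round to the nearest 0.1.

Calculated osmolality = 2·Na + glucose + urea
= 2·132 + 49.1 + 5.4
= 264 + 49.10 + 5.40
= 318.5 mOsm/kg ≈ 318.5 mOsm/kg
Osmolar gap = measured − calculated = 319 − 318.5 = 0.5 mOsm/kg

0.5 mOsm/kg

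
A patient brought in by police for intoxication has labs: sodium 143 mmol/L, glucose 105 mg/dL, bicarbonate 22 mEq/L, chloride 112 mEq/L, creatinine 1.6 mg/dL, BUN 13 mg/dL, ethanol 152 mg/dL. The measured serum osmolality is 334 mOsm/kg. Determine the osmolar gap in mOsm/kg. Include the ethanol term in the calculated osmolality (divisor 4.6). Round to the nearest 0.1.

4.5 mOsm/kg

Calculated osmolality = 2·Na + glucose/18 + BUN/2.8 + ethanol/4.6
= 2·143 + 105/18 + 13/2.8 + 152/4.6
= 286 + 5.83 + 4.64 + 33.04
= 329.51 mOsm/kg ≈ 329.5 mOsm/kg
Osmolar gap = measured − calculated = 334 − 329.5 = 4.5 mOsm/kg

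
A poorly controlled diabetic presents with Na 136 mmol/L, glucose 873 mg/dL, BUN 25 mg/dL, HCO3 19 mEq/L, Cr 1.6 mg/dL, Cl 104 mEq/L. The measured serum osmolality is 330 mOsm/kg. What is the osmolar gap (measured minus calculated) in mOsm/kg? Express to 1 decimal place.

Calculated osmolality = 2·Na + glucose/18 + BUN/2.8
= 2·136 + 873/18 + 25/2.8
= 272 + 48.50 + 8.93
= 329.43 mOsm/kg ≈ 329.4 mOsm/kg
Osmolar gap = measured − calculated = 330 − 329.4 = 0.6 mOsm/kg

0.6 mOsm/kg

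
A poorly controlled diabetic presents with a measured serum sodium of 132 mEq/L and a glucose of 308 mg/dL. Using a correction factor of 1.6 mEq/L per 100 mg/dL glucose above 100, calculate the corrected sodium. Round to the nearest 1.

Corrected Na = measured Na + 1.6 · (glucose − 100)/100
= 132 + 1.6 · (308 − 100)/100
= 132 + 3.3
= 135.3 mEq/L

135 mEq/L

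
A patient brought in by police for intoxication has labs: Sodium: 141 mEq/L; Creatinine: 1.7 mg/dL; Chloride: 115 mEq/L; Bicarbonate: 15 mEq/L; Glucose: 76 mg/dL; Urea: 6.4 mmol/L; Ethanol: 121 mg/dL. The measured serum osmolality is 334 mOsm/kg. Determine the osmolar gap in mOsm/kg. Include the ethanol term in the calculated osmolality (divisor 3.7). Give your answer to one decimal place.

Calculated osmolality = 2·Na + glucose/18 + urea + ethanol/3.7
= 2·141 + 76/18 + 6.4 + 121/3.7
= 282 + 4.22 + 6.40 + 32.70
= 325.32 mOsm/kg ≈ 325.3 mOsm/kg
Osmolar gap = measured − calculated = 334 − 325.3 = 8.7 mOsm/kg

8.7 mOsm/kg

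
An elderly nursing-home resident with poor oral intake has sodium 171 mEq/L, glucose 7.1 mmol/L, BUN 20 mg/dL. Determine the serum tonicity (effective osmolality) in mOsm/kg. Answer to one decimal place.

Effective osmolality excludes urea (freely permeant across cell membranes):
2·Na + glucose
= 2·171 + 7.1
= 342 + 7.1
= 349.1 mOsm/kg

349.1 mOsm/kg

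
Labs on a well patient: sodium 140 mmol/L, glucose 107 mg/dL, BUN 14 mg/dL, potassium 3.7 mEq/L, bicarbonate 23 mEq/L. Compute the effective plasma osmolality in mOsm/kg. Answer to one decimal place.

285.9 mOsm/kg

Effective osmolality excludes urea (freely permeant across cell membranes):
2·Na + glucose/18
= 2·140 + 107/18
= 280 + 5.94
= 285.94 mOsm/kg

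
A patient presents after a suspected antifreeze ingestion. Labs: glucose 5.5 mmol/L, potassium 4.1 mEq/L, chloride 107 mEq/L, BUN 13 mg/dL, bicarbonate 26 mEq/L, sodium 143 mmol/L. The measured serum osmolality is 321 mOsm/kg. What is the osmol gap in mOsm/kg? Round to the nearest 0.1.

24.9 mOsm/kg

Calculated osmolality = 2·Na + glucose + BUN/2.8
= 2·143 + 5.5 + 13/2.8
= 286 + 5.50 + 4.64
= 296.14 mOsm/kg ≈ 296.1 mOsm/kg
Osmolar gap = measured − calculated = 321 − 296.1 = 24.9 mOsm/kg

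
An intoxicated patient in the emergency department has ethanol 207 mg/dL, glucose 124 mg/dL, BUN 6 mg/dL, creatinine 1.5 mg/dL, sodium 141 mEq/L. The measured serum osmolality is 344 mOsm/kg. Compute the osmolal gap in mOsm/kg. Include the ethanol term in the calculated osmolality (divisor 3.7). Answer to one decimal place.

-3.0 mOsm/kg

Calculated osmolality = 2·Na + glucose/18 + BUN/2.8 + ethanol/3.7
= 2·141 + 124/18 + 6/2.8 + 207/3.7
= 282 + 6.89 + 2.14 + 55.95
= 346.98 mOsm/kg ≈ 347.0 mOsm/kg
Osmolar gap = measured − calculated = 344 − 347.0 = -3.0 mOsm/kg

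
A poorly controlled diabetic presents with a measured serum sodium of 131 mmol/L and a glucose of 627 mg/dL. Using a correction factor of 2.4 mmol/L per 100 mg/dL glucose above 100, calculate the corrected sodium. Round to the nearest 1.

144 mmol/L

Corrected Na = measured Na + 2.4 · (glucose − 100)/100
= 131 + 2.4 · (627 − 100)/100
= 131 + 12.6
= 143.6 mmol/L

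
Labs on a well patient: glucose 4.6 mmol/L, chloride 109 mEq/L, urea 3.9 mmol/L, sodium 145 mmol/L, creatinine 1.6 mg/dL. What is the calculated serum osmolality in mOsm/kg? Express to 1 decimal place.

298.5 mOsm/kg

Calculated osmolality = 2·Na + glucose + urea
= 2·145 + 4.6 + 3.9
= 290 + 4.60 + 3.90
= 298.5 mOsm/kg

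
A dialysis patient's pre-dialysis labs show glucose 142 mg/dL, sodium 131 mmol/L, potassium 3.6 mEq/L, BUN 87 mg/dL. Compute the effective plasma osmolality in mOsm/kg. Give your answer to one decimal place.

Effective osmolality excludes urea (freely permeant across cell membranes):
2·Na + glucose/18
= 2·131 + 142/18
= 262 + 7.89
= 269.89 mOsm/kg

269.9 mOsm/kg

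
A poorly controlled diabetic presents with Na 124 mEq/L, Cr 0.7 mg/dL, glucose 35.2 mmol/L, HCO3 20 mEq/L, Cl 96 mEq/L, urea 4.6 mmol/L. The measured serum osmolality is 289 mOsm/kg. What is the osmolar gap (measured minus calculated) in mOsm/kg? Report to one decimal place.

1.2 mOsm/kg

Calculated osmolality = 2·Na + glucose + urea
= 2·124 + 35.2 + 4.6
= 248 + 35.20 + 4.60
= 287.8 mOsm/kg ≈ 287.8 mOsm/kg
Osmolar gap = measured − calculated = 289 − 287.8 = 1.2 mOsm/kg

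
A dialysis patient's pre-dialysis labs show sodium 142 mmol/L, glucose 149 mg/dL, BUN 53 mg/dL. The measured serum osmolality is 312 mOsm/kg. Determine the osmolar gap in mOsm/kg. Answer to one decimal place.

0.8 mOsm/kg

Calculated osmolality = 2·Na + glucose/18 + BUN/2.8
= 2·142 + 149/18 + 53/2.8
= 284 + 8.28 + 18.93
= 311.21 mOsm/kg ≈ 311.2 mOsm/kg
Osmolar gap = measured − calculated = 312 − 311.2 = 0.8 mOsm/kg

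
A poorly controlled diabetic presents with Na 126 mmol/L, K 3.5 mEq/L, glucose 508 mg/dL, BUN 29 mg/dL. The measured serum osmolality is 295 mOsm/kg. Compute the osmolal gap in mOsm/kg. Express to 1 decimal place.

Calculated osmolality = 2·Na + glucose/18 + BUN/2.8
= 2·126 + 508/18 + 29/2.8
= 252 + 28.22 + 10.36
= 290.58 mOsm/kg ≈ 290.6 mOsm/kg
Osmolar gap = measured − calculated = 295 − 290.6 = 4.4 mOsm/kg

4.4 mOsm/kg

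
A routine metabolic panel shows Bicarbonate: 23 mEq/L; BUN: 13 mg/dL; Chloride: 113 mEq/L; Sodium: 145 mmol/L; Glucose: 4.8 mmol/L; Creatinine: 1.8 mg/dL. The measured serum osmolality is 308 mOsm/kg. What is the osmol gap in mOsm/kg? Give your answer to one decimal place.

Calculated osmolality = 2·Na + glucose + BUN/2.8
= 2·145 + 4.8 + 13/2.8
= 290 + 4.80 + 4.64
= 299.44 mOsm/kg ≈ 299.4 mOsm/kg
Osmolar gap = measured − calculated = 308 − 299.4 = 8.6 mOsm/kg

8.6 mOsm/kg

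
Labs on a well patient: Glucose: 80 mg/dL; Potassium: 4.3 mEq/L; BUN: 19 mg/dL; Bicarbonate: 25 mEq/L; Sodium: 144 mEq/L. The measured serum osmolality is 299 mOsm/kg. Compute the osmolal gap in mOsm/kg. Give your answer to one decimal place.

Calculated osmolality = 2·Na + glucose/18 + BUN/2.8
= 2·144 + 80/18 + 19/2.8
= 288 + 4.44 + 6.79
= 299.23 mOsm/kg ≈ 299.2 mOsm/kg
Osmolar gap = measured − calculated = 299 − 299.2 = -0.2 mOsm/kg

-0.2 mOsm/kg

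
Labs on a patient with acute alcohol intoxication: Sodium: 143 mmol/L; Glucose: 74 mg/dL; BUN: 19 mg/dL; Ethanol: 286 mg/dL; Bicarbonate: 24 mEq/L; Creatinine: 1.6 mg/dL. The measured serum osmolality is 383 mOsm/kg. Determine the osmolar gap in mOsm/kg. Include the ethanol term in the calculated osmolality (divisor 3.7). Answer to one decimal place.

Calculated osmolality = 2·Na + glucose/18 + BUN/2.8 + ethanol/3.7
= 2·143 + 74/18 + 19/2.8 + 286/3.7
= 286 + 4.11 + 6.79 + 77.30
= 374.2 mOsm/kg ≈ 374.2 mOsm/kg
Osmolar gap = measured − calculated = 383 − 374.2 = 8.8 mOsm/kg

8.8 mOsm/kg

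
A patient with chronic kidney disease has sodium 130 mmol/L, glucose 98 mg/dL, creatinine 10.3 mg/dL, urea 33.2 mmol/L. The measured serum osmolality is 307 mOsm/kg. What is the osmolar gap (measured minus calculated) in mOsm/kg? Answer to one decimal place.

8.4 mOsm/kg

Calculated osmolality = 2·Na + glucose/18 + urea
= 2·130 + 98/18 + 33.2
= 260 + 5.44 + 33.20
= 298.64 mOsm/kg ≈ 298.6 mOsm/kg
Osmolar gap = measured − calculated = 307 − 298.6 = 8.4 mOsm/kg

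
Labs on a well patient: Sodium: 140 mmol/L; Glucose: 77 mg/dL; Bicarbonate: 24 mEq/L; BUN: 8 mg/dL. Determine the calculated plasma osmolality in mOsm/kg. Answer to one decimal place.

287.1 mOsm/kg

Calculated osmolality = 2·Na + glucose/18 + BUN/2.8
= 2·140 + 77/18 + 8/2.8
= 280 + 4.28 + 2.86
= 287.14 mOsm/kg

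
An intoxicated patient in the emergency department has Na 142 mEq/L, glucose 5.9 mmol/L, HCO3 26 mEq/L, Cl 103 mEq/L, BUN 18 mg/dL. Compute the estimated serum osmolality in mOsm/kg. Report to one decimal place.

Calculated osmolality = 2·Na + glucose + BUN/2.8
= 2·142 + 5.9 + 18/2.8
= 284 + 5.90 + 6.43
= 296.33 mOsm/kg

296.3 mOsm/kg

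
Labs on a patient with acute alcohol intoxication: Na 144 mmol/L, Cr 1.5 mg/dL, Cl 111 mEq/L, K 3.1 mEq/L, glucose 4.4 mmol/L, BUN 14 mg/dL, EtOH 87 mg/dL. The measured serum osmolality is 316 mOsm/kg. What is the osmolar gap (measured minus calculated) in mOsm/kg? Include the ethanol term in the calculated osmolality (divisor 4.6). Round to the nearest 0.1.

Calculated osmolality = 2·Na + glucose + BUN/2.8 + ethanol/4.6
= 2·144 + 4.4 + 14/2.8 + 87/4.6
= 288 + 4.40 + 5 + 18.91
= 316.31 mOsm/kg ≈ 316.3 mOsm/kg
Osmolar gap = measured − calculated = 316 − 316.3 = -0.3 mOsm/kg

-0.3 mOsm/kg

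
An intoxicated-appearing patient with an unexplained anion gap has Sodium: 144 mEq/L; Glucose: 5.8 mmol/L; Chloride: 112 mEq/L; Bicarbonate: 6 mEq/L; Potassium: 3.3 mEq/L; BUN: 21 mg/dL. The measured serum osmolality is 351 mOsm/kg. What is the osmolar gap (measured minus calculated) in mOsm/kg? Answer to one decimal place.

Calculated osmolality = 2·Na + glucose + BUN/2.8
= 2·144 + 5.8 + 21/2.8
= 288 + 5.80 + 7.50
= 301.3 mOsm/kg ≈ 301.3 mOsm/kg
Osmolar gap = measured − calculated = 351 − 301.3 = 49.7 mOsm/kg

49.7 mOsm/kg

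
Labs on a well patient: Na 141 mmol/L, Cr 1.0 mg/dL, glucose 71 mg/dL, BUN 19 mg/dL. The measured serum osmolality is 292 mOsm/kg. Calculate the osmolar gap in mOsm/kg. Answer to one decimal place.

-0.7 mOsm/kg

Calculated osmolality = 2·Na + glucose/18 + BUN/2.8
= 2·141 + 71/18 + 19/2.8
= 282 + 3.94 + 6.79
= 292.73 mOsm/kg ≈ 292.7 mOsm/kg
Osmolar gap = measured − calculated = 292 − 292.7 = -0.7 mOsm/kg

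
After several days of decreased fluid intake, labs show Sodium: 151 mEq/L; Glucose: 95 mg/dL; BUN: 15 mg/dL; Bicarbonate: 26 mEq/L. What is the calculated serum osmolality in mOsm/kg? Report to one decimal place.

Calculated osmolality = 2·Na + glucose/18 + BUN/2.8
= 2·151 + 95/18 + 15/2.8
= 302 + 5.28 + 5.36
= 312.64 mOsm/kg

312.6 mOsm/kg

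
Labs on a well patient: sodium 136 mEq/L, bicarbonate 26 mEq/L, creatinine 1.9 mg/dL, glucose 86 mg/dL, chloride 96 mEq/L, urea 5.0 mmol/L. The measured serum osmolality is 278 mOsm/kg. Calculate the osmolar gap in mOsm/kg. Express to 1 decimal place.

-3.8 mOsm/kg

Calculated osmolality = 2·Na + glucose/18 + urea
= 2·136 + 86/18 + 5
= 272 + 4.78 + 5
= 281.78 mOsm/kg ≈ 281.8 mOsm/kg
Osmolar gap = measured − calculated = 278 − 281.8 = -3.8 mOsm/kg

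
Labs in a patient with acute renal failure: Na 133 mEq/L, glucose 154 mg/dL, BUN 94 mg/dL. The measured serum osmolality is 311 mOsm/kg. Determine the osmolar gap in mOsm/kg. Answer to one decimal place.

2.9 mOsm/kg

Calculated osmolality = 2·Na + glucose/18 + BUN/2.8
= 2·133 + 154/18 + 94/2.8
= 266 + 8.56 + 33.57
= 308.13 mOsm/kg ≈ 308.1 mOsm/kg
Osmolar gap = measured − calculated = 311 − 308.1 = 2.9 mOsm/kg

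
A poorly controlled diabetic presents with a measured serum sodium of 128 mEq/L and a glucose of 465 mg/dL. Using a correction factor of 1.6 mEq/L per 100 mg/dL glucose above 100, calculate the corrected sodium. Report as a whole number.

Corrected Na = measured Na + 1.6 · (glucose − 100)/100
= 128 + 1.6 · (465 − 100)/100
= 128 + 5.8
= 133.8 mEq/L

134 mEq/L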